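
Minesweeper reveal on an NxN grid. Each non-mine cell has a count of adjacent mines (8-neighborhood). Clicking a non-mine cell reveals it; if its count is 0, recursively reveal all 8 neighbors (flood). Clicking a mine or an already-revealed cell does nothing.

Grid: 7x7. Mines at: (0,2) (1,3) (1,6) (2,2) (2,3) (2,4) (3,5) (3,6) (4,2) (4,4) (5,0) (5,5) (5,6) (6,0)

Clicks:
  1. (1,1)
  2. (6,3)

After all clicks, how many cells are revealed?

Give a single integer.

Click 1 (1,1) count=2: revealed 1 new [(1,1)] -> total=1
Click 2 (6,3) count=0: revealed 8 new [(5,1) (5,2) (5,3) (5,4) (6,1) (6,2) (6,3) (6,4)] -> total=9

Answer: 9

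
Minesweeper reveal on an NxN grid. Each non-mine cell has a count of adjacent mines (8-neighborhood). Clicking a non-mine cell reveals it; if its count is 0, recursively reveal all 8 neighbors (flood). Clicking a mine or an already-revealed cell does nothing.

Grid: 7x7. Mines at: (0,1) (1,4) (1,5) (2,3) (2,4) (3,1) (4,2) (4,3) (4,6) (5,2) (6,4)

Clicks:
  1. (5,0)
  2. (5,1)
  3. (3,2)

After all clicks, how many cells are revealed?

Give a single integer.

Click 1 (5,0) count=0: revealed 6 new [(4,0) (4,1) (5,0) (5,1) (6,0) (6,1)] -> total=6
Click 2 (5,1) count=2: revealed 0 new [(none)] -> total=6
Click 3 (3,2) count=4: revealed 1 new [(3,2)] -> total=7

Answer: 7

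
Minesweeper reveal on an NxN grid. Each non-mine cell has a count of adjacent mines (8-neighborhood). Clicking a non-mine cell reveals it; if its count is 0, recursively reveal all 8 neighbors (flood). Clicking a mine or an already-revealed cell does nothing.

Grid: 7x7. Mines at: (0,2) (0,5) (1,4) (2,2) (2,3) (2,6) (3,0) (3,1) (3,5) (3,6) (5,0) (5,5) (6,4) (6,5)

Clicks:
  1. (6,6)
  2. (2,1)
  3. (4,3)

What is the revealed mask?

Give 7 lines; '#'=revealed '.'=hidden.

Click 1 (6,6) count=2: revealed 1 new [(6,6)] -> total=1
Click 2 (2,1) count=3: revealed 1 new [(2,1)] -> total=2
Click 3 (4,3) count=0: revealed 14 new [(3,2) (3,3) (3,4) (4,1) (4,2) (4,3) (4,4) (5,1) (5,2) (5,3) (5,4) (6,1) (6,2) (6,3)] -> total=16

Answer: .......
.......
.#.....
..###..
.####..
.####..
.###..#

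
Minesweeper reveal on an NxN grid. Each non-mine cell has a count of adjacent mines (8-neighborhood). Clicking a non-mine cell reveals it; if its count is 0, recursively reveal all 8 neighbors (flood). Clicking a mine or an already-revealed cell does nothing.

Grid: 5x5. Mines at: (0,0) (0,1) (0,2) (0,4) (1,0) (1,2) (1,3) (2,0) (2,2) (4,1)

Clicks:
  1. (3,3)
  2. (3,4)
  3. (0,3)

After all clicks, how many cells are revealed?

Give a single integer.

Answer: 9

Derivation:
Click 1 (3,3) count=1: revealed 1 new [(3,3)] -> total=1
Click 2 (3,4) count=0: revealed 7 new [(2,3) (2,4) (3,2) (3,4) (4,2) (4,3) (4,4)] -> total=8
Click 3 (0,3) count=4: revealed 1 new [(0,3)] -> total=9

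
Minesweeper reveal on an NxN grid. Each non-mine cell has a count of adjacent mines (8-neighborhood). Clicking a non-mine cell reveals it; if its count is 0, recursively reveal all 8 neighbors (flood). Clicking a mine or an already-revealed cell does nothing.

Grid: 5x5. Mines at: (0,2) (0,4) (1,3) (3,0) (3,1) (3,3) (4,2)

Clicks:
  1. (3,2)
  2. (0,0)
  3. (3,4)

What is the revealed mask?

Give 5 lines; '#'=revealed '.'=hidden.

Click 1 (3,2) count=3: revealed 1 new [(3,2)] -> total=1
Click 2 (0,0) count=0: revealed 6 new [(0,0) (0,1) (1,0) (1,1) (2,0) (2,1)] -> total=7
Click 3 (3,4) count=1: revealed 1 new [(3,4)] -> total=8

Answer: ##...
##...
##...
..#.#
.....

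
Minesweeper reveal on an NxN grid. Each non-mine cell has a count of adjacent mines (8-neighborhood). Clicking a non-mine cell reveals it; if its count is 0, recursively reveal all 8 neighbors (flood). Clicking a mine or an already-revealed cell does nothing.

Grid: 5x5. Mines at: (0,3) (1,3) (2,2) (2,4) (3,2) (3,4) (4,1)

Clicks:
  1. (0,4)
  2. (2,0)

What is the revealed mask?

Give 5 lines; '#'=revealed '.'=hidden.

Answer: ###.#
###..
##...
##...
.....

Derivation:
Click 1 (0,4) count=2: revealed 1 new [(0,4)] -> total=1
Click 2 (2,0) count=0: revealed 10 new [(0,0) (0,1) (0,2) (1,0) (1,1) (1,2) (2,0) (2,1) (3,0) (3,1)] -> total=11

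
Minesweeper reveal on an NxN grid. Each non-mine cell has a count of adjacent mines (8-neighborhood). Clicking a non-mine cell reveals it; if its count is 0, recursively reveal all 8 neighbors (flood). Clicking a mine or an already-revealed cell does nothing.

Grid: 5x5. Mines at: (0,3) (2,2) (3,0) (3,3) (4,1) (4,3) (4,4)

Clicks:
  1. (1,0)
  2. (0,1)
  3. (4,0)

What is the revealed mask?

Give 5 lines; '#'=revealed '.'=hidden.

Answer: ###..
###..
##...
.....
#....

Derivation:
Click 1 (1,0) count=0: revealed 8 new [(0,0) (0,1) (0,2) (1,0) (1,1) (1,2) (2,0) (2,1)] -> total=8
Click 2 (0,1) count=0: revealed 0 new [(none)] -> total=8
Click 3 (4,0) count=2: revealed 1 new [(4,0)] -> total=9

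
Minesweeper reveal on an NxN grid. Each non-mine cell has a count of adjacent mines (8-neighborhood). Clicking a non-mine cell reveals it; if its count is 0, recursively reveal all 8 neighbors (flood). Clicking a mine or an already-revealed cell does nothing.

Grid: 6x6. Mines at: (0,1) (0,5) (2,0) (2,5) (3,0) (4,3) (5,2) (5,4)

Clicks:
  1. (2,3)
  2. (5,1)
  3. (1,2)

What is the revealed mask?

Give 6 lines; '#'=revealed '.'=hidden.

Click 1 (2,3) count=0: revealed 15 new [(0,2) (0,3) (0,4) (1,1) (1,2) (1,3) (1,4) (2,1) (2,2) (2,3) (2,4) (3,1) (3,2) (3,3) (3,4)] -> total=15
Click 2 (5,1) count=1: revealed 1 new [(5,1)] -> total=16
Click 3 (1,2) count=1: revealed 0 new [(none)] -> total=16

Answer: ..###.
.####.
.####.
.####.
......
.#....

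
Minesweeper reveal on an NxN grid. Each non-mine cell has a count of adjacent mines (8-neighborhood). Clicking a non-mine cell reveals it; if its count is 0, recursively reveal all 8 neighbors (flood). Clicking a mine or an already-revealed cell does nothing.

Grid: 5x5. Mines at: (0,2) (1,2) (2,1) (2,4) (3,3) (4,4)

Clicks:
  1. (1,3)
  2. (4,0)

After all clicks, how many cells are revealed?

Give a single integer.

Click 1 (1,3) count=3: revealed 1 new [(1,3)] -> total=1
Click 2 (4,0) count=0: revealed 6 new [(3,0) (3,1) (3,2) (4,0) (4,1) (4,2)] -> total=7

Answer: 7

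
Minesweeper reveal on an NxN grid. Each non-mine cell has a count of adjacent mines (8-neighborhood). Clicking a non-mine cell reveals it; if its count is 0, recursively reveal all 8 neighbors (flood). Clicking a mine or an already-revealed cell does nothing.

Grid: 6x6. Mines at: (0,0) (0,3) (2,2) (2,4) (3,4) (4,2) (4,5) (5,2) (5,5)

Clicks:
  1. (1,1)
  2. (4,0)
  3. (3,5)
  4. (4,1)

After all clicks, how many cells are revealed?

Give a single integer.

Answer: 11

Derivation:
Click 1 (1,1) count=2: revealed 1 new [(1,1)] -> total=1
Click 2 (4,0) count=0: revealed 9 new [(1,0) (2,0) (2,1) (3,0) (3,1) (4,0) (4,1) (5,0) (5,1)] -> total=10
Click 3 (3,5) count=3: revealed 1 new [(3,5)] -> total=11
Click 4 (4,1) count=2: revealed 0 new [(none)] -> total=11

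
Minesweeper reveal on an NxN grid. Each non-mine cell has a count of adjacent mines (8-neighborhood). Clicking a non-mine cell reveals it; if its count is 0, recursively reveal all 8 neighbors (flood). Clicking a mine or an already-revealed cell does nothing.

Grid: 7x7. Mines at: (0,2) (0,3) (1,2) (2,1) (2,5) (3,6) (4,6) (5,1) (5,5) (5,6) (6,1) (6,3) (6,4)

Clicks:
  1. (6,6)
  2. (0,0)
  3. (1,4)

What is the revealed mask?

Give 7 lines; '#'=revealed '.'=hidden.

Answer: ##.....
##..#..
.......
.......
.......
.......
......#

Derivation:
Click 1 (6,6) count=2: revealed 1 new [(6,6)] -> total=1
Click 2 (0,0) count=0: revealed 4 new [(0,0) (0,1) (1,0) (1,1)] -> total=5
Click 3 (1,4) count=2: revealed 1 new [(1,4)] -> total=6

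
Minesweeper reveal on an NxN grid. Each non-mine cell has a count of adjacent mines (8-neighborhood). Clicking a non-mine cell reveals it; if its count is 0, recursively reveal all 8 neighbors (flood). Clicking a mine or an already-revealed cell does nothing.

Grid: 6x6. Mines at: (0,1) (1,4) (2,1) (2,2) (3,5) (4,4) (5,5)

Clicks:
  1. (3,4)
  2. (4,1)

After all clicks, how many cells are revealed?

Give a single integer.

Answer: 13

Derivation:
Click 1 (3,4) count=2: revealed 1 new [(3,4)] -> total=1
Click 2 (4,1) count=0: revealed 12 new [(3,0) (3,1) (3,2) (3,3) (4,0) (4,1) (4,2) (4,3) (5,0) (5,1) (5,2) (5,3)] -> total=13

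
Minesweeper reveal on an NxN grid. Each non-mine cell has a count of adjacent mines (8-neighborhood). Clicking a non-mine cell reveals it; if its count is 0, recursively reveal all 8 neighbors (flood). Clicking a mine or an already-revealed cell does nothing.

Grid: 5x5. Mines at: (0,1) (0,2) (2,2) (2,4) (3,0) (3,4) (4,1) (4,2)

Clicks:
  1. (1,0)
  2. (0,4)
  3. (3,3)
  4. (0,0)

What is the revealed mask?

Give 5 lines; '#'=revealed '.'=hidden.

Click 1 (1,0) count=1: revealed 1 new [(1,0)] -> total=1
Click 2 (0,4) count=0: revealed 4 new [(0,3) (0,4) (1,3) (1,4)] -> total=5
Click 3 (3,3) count=4: revealed 1 new [(3,3)] -> total=6
Click 4 (0,0) count=1: revealed 1 new [(0,0)] -> total=7

Answer: #..##
#..##
.....
...#.
.....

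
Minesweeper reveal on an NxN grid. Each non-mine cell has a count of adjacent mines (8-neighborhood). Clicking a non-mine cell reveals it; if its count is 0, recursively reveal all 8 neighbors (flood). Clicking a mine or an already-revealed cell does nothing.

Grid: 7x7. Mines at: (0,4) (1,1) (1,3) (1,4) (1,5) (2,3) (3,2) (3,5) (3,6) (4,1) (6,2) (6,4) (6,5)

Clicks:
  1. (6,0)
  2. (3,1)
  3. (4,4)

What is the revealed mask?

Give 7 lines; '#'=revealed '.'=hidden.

Click 1 (6,0) count=0: revealed 4 new [(5,0) (5,1) (6,0) (6,1)] -> total=4
Click 2 (3,1) count=2: revealed 1 new [(3,1)] -> total=5
Click 3 (4,4) count=1: revealed 1 new [(4,4)] -> total=6

Answer: .......
.......
.......
.#.....
....#..
##.....
##.....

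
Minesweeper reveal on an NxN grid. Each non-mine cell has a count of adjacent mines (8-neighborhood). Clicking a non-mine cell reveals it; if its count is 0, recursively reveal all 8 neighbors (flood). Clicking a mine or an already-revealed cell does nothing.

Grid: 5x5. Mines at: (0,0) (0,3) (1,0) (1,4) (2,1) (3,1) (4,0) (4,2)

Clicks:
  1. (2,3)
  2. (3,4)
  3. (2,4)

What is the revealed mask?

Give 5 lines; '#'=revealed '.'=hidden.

Answer: .....
.....
...##
...##
...##

Derivation:
Click 1 (2,3) count=1: revealed 1 new [(2,3)] -> total=1
Click 2 (3,4) count=0: revealed 5 new [(2,4) (3,3) (3,4) (4,3) (4,4)] -> total=6
Click 3 (2,4) count=1: revealed 0 new [(none)] -> total=6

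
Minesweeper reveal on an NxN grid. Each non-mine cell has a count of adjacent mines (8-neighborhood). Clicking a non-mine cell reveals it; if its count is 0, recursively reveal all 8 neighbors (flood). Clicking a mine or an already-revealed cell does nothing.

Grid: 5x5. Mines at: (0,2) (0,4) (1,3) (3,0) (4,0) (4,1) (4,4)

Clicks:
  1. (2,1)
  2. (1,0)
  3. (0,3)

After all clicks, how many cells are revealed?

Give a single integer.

Answer: 7

Derivation:
Click 1 (2,1) count=1: revealed 1 new [(2,1)] -> total=1
Click 2 (1,0) count=0: revealed 5 new [(0,0) (0,1) (1,0) (1,1) (2,0)] -> total=6
Click 3 (0,3) count=3: revealed 1 new [(0,3)] -> total=7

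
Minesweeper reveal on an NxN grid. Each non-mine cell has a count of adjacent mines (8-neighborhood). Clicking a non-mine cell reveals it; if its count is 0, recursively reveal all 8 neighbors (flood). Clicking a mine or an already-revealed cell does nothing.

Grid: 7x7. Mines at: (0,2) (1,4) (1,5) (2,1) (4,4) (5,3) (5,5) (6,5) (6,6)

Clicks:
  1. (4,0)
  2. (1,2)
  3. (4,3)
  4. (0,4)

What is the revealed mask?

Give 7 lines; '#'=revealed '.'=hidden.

Click 1 (4,0) count=0: revealed 12 new [(3,0) (3,1) (3,2) (4,0) (4,1) (4,2) (5,0) (5,1) (5,2) (6,0) (6,1) (6,2)] -> total=12
Click 2 (1,2) count=2: revealed 1 new [(1,2)] -> total=13
Click 3 (4,3) count=2: revealed 1 new [(4,3)] -> total=14
Click 4 (0,4) count=2: revealed 1 new [(0,4)] -> total=15

Answer: ....#..
..#....
.......
###....
####...
###....
###....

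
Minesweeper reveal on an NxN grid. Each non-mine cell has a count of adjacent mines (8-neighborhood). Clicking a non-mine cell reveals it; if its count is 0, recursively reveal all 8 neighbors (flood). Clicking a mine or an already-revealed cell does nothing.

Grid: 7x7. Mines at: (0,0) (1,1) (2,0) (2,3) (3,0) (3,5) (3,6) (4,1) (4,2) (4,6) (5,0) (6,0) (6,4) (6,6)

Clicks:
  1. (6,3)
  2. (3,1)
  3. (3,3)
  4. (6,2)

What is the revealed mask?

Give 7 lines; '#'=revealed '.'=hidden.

Click 1 (6,3) count=1: revealed 1 new [(6,3)] -> total=1
Click 2 (3,1) count=4: revealed 1 new [(3,1)] -> total=2
Click 3 (3,3) count=2: revealed 1 new [(3,3)] -> total=3
Click 4 (6,2) count=0: revealed 5 new [(5,1) (5,2) (5,3) (6,1) (6,2)] -> total=8

Answer: .......
.......
.......
.#.#...
.......
.###...
.###...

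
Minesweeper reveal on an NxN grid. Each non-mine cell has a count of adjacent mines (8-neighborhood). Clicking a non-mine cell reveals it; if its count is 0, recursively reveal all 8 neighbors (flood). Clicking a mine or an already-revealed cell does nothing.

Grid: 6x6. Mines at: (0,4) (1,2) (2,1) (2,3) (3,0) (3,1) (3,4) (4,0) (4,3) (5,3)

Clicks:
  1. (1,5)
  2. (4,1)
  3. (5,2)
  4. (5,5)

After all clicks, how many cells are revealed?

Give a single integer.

Answer: 7

Derivation:
Click 1 (1,5) count=1: revealed 1 new [(1,5)] -> total=1
Click 2 (4,1) count=3: revealed 1 new [(4,1)] -> total=2
Click 3 (5,2) count=2: revealed 1 new [(5,2)] -> total=3
Click 4 (5,5) count=0: revealed 4 new [(4,4) (4,5) (5,4) (5,5)] -> total=7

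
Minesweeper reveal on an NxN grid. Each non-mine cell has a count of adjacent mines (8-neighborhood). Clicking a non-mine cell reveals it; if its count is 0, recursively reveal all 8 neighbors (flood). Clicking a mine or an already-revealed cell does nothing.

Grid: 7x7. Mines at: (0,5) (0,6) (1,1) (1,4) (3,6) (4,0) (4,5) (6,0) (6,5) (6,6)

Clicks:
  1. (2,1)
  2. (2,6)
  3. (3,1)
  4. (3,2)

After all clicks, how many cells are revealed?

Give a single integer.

Answer: 21

Derivation:
Click 1 (2,1) count=1: revealed 1 new [(2,1)] -> total=1
Click 2 (2,6) count=1: revealed 1 new [(2,6)] -> total=2
Click 3 (3,1) count=1: revealed 1 new [(3,1)] -> total=3
Click 4 (3,2) count=0: revealed 18 new [(2,2) (2,3) (2,4) (3,2) (3,3) (3,4) (4,1) (4,2) (4,3) (4,4) (5,1) (5,2) (5,3) (5,4) (6,1) (6,2) (6,3) (6,4)] -> total=21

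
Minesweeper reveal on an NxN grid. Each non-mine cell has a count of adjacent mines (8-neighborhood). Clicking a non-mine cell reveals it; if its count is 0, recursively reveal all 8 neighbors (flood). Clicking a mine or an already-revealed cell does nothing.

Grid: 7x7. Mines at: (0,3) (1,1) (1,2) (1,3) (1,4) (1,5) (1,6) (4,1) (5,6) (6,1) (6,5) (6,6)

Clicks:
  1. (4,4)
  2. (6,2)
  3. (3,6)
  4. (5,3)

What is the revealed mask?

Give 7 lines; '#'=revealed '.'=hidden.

Click 1 (4,4) count=0: revealed 22 new [(2,2) (2,3) (2,4) (2,5) (2,6) (3,2) (3,3) (3,4) (3,5) (3,6) (4,2) (4,3) (4,4) (4,5) (4,6) (5,2) (5,3) (5,4) (5,5) (6,2) (6,3) (6,4)] -> total=22
Click 2 (6,2) count=1: revealed 0 new [(none)] -> total=22
Click 3 (3,6) count=0: revealed 0 new [(none)] -> total=22
Click 4 (5,3) count=0: revealed 0 new [(none)] -> total=22

Answer: .......
.......
..#####
..#####
..#####
..####.
..###..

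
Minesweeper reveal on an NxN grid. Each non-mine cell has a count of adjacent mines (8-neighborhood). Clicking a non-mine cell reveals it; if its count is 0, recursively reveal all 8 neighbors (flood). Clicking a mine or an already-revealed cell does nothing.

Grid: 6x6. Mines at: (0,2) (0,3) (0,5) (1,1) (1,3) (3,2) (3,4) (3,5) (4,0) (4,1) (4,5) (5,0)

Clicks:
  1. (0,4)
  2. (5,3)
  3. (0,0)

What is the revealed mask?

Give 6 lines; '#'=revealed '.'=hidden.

Click 1 (0,4) count=3: revealed 1 new [(0,4)] -> total=1
Click 2 (5,3) count=0: revealed 6 new [(4,2) (4,3) (4,4) (5,2) (5,3) (5,4)] -> total=7
Click 3 (0,0) count=1: revealed 1 new [(0,0)] -> total=8

Answer: #...#.
......
......
......
..###.
..###.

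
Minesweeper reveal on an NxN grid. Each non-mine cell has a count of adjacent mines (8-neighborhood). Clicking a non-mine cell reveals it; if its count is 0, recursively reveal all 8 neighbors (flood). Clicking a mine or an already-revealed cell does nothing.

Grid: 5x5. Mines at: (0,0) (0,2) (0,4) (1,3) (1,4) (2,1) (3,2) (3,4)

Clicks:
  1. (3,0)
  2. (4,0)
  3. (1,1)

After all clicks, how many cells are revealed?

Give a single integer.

Answer: 5

Derivation:
Click 1 (3,0) count=1: revealed 1 new [(3,0)] -> total=1
Click 2 (4,0) count=0: revealed 3 new [(3,1) (4,0) (4,1)] -> total=4
Click 3 (1,1) count=3: revealed 1 new [(1,1)] -> total=5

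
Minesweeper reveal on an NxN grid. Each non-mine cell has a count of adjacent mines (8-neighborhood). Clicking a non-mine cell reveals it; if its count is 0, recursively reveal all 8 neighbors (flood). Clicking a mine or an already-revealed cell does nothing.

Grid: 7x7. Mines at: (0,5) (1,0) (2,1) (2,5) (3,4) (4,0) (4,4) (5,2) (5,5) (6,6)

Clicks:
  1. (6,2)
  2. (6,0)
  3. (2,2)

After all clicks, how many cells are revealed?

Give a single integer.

Click 1 (6,2) count=1: revealed 1 new [(6,2)] -> total=1
Click 2 (6,0) count=0: revealed 4 new [(5,0) (5,1) (6,0) (6,1)] -> total=5
Click 3 (2,2) count=1: revealed 1 new [(2,2)] -> total=6

Answer: 6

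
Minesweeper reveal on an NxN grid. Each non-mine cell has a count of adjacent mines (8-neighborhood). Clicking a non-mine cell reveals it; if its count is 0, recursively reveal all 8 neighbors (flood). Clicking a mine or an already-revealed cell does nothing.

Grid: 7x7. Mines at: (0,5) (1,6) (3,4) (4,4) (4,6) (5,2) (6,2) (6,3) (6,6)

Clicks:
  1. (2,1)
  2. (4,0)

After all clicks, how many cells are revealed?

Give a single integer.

Click 1 (2,1) count=0: revealed 27 new [(0,0) (0,1) (0,2) (0,3) (0,4) (1,0) (1,1) (1,2) (1,3) (1,4) (2,0) (2,1) (2,2) (2,3) (2,4) (3,0) (3,1) (3,2) (3,3) (4,0) (4,1) (4,2) (4,3) (5,0) (5,1) (6,0) (6,1)] -> total=27
Click 2 (4,0) count=0: revealed 0 new [(none)] -> total=27

Answer: 27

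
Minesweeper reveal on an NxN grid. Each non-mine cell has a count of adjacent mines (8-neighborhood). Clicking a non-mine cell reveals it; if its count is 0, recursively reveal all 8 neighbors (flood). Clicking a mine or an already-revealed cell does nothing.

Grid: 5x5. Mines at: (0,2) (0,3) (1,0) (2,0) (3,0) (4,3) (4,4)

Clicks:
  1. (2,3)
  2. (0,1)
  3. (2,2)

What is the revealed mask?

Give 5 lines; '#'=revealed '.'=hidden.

Answer: .#...
.####
.####
.####
.....

Derivation:
Click 1 (2,3) count=0: revealed 12 new [(1,1) (1,2) (1,3) (1,4) (2,1) (2,2) (2,3) (2,4) (3,1) (3,2) (3,3) (3,4)] -> total=12
Click 2 (0,1) count=2: revealed 1 new [(0,1)] -> total=13
Click 3 (2,2) count=0: revealed 0 new [(none)] -> total=13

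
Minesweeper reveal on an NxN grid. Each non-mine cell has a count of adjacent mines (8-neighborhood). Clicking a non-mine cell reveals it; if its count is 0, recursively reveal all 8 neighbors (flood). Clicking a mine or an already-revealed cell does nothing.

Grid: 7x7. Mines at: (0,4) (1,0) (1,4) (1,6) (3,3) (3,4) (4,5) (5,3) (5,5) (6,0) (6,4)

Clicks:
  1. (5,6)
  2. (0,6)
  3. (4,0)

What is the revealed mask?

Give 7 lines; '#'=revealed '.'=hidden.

Answer: ......#
.......
###....
###....
###....
###...#
.......

Derivation:
Click 1 (5,6) count=2: revealed 1 new [(5,6)] -> total=1
Click 2 (0,6) count=1: revealed 1 new [(0,6)] -> total=2
Click 3 (4,0) count=0: revealed 12 new [(2,0) (2,1) (2,2) (3,0) (3,1) (3,2) (4,0) (4,1) (4,2) (5,0) (5,1) (5,2)] -> total=14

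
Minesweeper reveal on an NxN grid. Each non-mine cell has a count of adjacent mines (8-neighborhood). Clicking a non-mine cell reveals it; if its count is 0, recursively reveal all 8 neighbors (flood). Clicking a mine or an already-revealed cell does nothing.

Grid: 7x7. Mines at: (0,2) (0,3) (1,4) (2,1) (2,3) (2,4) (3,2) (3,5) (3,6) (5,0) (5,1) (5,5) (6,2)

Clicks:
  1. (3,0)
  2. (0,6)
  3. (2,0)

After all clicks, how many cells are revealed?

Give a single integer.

Click 1 (3,0) count=1: revealed 1 new [(3,0)] -> total=1
Click 2 (0,6) count=0: revealed 6 new [(0,5) (0,6) (1,5) (1,6) (2,5) (2,6)] -> total=7
Click 3 (2,0) count=1: revealed 1 new [(2,0)] -> total=8

Answer: 8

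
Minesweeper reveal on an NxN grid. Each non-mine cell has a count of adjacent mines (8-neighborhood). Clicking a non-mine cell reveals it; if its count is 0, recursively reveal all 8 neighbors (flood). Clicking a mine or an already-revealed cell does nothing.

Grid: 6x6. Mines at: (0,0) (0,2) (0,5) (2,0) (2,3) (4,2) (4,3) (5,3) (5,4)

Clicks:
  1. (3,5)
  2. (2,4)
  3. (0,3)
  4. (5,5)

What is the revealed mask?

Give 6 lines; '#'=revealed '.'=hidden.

Answer: ...#..
....##
....##
....##
....##
.....#

Derivation:
Click 1 (3,5) count=0: revealed 8 new [(1,4) (1,5) (2,4) (2,5) (3,4) (3,5) (4,4) (4,5)] -> total=8
Click 2 (2,4) count=1: revealed 0 new [(none)] -> total=8
Click 3 (0,3) count=1: revealed 1 new [(0,3)] -> total=9
Click 4 (5,5) count=1: revealed 1 new [(5,5)] -> total=10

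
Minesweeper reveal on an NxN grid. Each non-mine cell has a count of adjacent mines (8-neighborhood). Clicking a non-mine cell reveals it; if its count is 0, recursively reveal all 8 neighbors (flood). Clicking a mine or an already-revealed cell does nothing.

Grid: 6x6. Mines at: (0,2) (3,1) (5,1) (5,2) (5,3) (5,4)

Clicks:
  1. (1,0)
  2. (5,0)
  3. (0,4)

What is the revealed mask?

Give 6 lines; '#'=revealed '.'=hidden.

Click 1 (1,0) count=0: revealed 6 new [(0,0) (0,1) (1,0) (1,1) (2,0) (2,1)] -> total=6
Click 2 (5,0) count=1: revealed 1 new [(5,0)] -> total=7
Click 3 (0,4) count=0: revealed 19 new [(0,3) (0,4) (0,5) (1,2) (1,3) (1,4) (1,5) (2,2) (2,3) (2,4) (2,5) (3,2) (3,3) (3,4) (3,5) (4,2) (4,3) (4,4) (4,5)] -> total=26

Answer: ##.###
######
######
..####
..####
#.....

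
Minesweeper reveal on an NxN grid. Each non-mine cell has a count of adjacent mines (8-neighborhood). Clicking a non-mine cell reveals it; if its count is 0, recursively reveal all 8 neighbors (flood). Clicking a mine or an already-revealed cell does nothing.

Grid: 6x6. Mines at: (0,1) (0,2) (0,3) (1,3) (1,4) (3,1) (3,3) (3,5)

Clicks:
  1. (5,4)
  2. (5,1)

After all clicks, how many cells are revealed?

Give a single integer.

Click 1 (5,4) count=0: revealed 12 new [(4,0) (4,1) (4,2) (4,3) (4,4) (4,5) (5,0) (5,1) (5,2) (5,3) (5,4) (5,5)] -> total=12
Click 2 (5,1) count=0: revealed 0 new [(none)] -> total=12

Answer: 12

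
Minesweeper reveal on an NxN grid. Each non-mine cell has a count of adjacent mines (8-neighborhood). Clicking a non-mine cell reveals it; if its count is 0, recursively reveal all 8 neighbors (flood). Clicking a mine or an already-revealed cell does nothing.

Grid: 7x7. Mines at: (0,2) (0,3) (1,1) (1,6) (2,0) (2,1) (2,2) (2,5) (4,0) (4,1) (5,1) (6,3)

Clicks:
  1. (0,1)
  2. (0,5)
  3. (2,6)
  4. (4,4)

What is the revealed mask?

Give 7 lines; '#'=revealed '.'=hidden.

Answer: .#...#.
.......
......#
..#####
..#####
..#####
....###

Derivation:
Click 1 (0,1) count=2: revealed 1 new [(0,1)] -> total=1
Click 2 (0,5) count=1: revealed 1 new [(0,5)] -> total=2
Click 3 (2,6) count=2: revealed 1 new [(2,6)] -> total=3
Click 4 (4,4) count=0: revealed 18 new [(3,2) (3,3) (3,4) (3,5) (3,6) (4,2) (4,3) (4,4) (4,5) (4,6) (5,2) (5,3) (5,4) (5,5) (5,6) (6,4) (6,5) (6,6)] -> total=21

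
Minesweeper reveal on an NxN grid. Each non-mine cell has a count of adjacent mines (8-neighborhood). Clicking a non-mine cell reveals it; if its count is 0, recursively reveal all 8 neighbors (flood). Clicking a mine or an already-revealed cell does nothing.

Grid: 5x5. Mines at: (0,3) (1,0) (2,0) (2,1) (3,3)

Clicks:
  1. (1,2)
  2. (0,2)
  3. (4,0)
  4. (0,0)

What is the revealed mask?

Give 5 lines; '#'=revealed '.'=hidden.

Click 1 (1,2) count=2: revealed 1 new [(1,2)] -> total=1
Click 2 (0,2) count=1: revealed 1 new [(0,2)] -> total=2
Click 3 (4,0) count=0: revealed 6 new [(3,0) (3,1) (3,2) (4,0) (4,1) (4,2)] -> total=8
Click 4 (0,0) count=1: revealed 1 new [(0,0)] -> total=9

Answer: #.#..
..#..
.....
###..
###..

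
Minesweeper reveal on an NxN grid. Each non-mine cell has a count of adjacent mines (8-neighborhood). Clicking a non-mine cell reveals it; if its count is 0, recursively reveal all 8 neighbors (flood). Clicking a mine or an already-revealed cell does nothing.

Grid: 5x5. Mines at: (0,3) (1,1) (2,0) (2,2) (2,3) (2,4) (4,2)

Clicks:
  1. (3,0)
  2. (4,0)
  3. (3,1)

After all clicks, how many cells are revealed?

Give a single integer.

Click 1 (3,0) count=1: revealed 1 new [(3,0)] -> total=1
Click 2 (4,0) count=0: revealed 3 new [(3,1) (4,0) (4,1)] -> total=4
Click 3 (3,1) count=3: revealed 0 new [(none)] -> total=4

Answer: 4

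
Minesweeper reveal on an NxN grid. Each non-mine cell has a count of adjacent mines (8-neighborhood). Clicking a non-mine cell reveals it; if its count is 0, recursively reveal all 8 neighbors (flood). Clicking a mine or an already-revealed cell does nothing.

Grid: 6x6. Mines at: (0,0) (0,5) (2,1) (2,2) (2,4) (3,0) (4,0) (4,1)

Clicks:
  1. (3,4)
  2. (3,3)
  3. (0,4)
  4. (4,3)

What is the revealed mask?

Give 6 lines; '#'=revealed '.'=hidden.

Click 1 (3,4) count=1: revealed 1 new [(3,4)] -> total=1
Click 2 (3,3) count=2: revealed 1 new [(3,3)] -> total=2
Click 3 (0,4) count=1: revealed 1 new [(0,4)] -> total=3
Click 4 (4,3) count=0: revealed 10 new [(3,2) (3,5) (4,2) (4,3) (4,4) (4,5) (5,2) (5,3) (5,4) (5,5)] -> total=13

Answer: ....#.
......
......
..####
..####
..####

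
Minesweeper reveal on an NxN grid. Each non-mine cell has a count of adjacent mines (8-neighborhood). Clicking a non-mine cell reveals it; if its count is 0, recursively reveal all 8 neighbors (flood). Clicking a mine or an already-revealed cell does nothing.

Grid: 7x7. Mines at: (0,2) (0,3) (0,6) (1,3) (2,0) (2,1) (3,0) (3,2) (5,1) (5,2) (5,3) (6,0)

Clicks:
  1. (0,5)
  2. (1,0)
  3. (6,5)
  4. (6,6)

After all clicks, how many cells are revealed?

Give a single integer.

Answer: 23

Derivation:
Click 1 (0,5) count=1: revealed 1 new [(0,5)] -> total=1
Click 2 (1,0) count=2: revealed 1 new [(1,0)] -> total=2
Click 3 (6,5) count=0: revealed 21 new [(1,4) (1,5) (1,6) (2,3) (2,4) (2,5) (2,6) (3,3) (3,4) (3,5) (3,6) (4,3) (4,4) (4,5) (4,6) (5,4) (5,5) (5,6) (6,4) (6,5) (6,6)] -> total=23
Click 4 (6,6) count=0: revealed 0 new [(none)] -> total=23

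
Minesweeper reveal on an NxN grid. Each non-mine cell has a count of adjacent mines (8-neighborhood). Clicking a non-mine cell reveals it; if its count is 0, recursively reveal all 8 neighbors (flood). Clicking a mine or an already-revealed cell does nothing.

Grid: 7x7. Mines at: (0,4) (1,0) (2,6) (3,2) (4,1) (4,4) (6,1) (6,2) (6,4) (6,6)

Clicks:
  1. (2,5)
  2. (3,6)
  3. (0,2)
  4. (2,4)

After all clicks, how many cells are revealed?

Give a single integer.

Answer: 17

Derivation:
Click 1 (2,5) count=1: revealed 1 new [(2,5)] -> total=1
Click 2 (3,6) count=1: revealed 1 new [(3,6)] -> total=2
Click 3 (0,2) count=0: revealed 9 new [(0,1) (0,2) (0,3) (1,1) (1,2) (1,3) (2,1) (2,2) (2,3)] -> total=11
Click 4 (2,4) count=0: revealed 6 new [(1,4) (1,5) (2,4) (3,3) (3,4) (3,5)] -> total=17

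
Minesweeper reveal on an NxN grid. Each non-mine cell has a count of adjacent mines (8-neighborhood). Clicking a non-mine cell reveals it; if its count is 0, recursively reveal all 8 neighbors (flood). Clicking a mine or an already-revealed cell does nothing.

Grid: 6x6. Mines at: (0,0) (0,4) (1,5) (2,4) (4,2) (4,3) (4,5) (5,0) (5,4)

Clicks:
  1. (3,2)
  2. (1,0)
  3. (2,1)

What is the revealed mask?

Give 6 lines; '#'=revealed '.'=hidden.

Click 1 (3,2) count=2: revealed 1 new [(3,2)] -> total=1
Click 2 (1,0) count=1: revealed 1 new [(1,0)] -> total=2
Click 3 (2,1) count=0: revealed 15 new [(0,1) (0,2) (0,3) (1,1) (1,2) (1,3) (2,0) (2,1) (2,2) (2,3) (3,0) (3,1) (3,3) (4,0) (4,1)] -> total=17

Answer: .###..
####..
####..
####..
##....
......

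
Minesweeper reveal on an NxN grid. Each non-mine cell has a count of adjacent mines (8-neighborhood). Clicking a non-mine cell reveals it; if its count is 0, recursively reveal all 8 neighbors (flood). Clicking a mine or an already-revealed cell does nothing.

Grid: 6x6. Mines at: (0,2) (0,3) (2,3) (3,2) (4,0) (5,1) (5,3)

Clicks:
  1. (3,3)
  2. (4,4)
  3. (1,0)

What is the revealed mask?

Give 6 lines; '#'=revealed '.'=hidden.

Answer: ##....
##....
##....
##.#..
....#.
......

Derivation:
Click 1 (3,3) count=2: revealed 1 new [(3,3)] -> total=1
Click 2 (4,4) count=1: revealed 1 new [(4,4)] -> total=2
Click 3 (1,0) count=0: revealed 8 new [(0,0) (0,1) (1,0) (1,1) (2,0) (2,1) (3,0) (3,1)] -> total=10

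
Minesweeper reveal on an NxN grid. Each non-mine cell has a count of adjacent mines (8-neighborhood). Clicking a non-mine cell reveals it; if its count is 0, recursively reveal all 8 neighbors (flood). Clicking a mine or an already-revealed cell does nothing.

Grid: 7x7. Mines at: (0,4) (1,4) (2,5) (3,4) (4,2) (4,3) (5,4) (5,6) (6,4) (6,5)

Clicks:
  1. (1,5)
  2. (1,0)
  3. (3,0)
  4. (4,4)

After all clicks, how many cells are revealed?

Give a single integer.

Answer: 28

Derivation:
Click 1 (1,5) count=3: revealed 1 new [(1,5)] -> total=1
Click 2 (1,0) count=0: revealed 26 new [(0,0) (0,1) (0,2) (0,3) (1,0) (1,1) (1,2) (1,3) (2,0) (2,1) (2,2) (2,3) (3,0) (3,1) (3,2) (3,3) (4,0) (4,1) (5,0) (5,1) (5,2) (5,3) (6,0) (6,1) (6,2) (6,3)] -> total=27
Click 3 (3,0) count=0: revealed 0 new [(none)] -> total=27
Click 4 (4,4) count=3: revealed 1 new [(4,4)] -> total=28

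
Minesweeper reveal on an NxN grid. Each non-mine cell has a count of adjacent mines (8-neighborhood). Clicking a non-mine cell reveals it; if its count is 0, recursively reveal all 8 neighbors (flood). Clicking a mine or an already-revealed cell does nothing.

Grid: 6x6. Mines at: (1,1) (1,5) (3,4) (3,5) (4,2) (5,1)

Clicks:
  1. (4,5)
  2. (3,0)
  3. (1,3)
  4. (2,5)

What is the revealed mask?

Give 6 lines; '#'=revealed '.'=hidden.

Click 1 (4,5) count=2: revealed 1 new [(4,5)] -> total=1
Click 2 (3,0) count=0: revealed 6 new [(2,0) (2,1) (3,0) (3,1) (4,0) (4,1)] -> total=7
Click 3 (1,3) count=0: revealed 9 new [(0,2) (0,3) (0,4) (1,2) (1,3) (1,4) (2,2) (2,3) (2,4)] -> total=16
Click 4 (2,5) count=3: revealed 1 new [(2,5)] -> total=17

Answer: ..###.
..###.
######
##....
##...#
......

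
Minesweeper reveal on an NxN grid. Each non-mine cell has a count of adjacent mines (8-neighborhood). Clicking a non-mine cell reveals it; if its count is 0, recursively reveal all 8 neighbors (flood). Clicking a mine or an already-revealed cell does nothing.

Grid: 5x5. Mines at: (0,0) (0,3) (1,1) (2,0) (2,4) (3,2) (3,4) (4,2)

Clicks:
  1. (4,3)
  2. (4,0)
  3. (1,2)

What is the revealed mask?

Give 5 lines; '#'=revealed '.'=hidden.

Click 1 (4,3) count=3: revealed 1 new [(4,3)] -> total=1
Click 2 (4,0) count=0: revealed 4 new [(3,0) (3,1) (4,0) (4,1)] -> total=5
Click 3 (1,2) count=2: revealed 1 new [(1,2)] -> total=6

Answer: .....
..#..
.....
##...
##.#.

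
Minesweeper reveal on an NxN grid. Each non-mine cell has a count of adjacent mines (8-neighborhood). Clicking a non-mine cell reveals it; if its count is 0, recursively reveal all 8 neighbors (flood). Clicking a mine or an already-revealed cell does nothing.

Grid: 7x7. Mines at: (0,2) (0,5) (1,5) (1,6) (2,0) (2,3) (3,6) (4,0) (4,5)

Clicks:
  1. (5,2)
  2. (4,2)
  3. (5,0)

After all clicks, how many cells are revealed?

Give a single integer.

Click 1 (5,2) count=0: revealed 22 new [(3,1) (3,2) (3,3) (3,4) (4,1) (4,2) (4,3) (4,4) (5,0) (5,1) (5,2) (5,3) (5,4) (5,5) (5,6) (6,0) (6,1) (6,2) (6,3) (6,4) (6,5) (6,6)] -> total=22
Click 2 (4,2) count=0: revealed 0 new [(none)] -> total=22
Click 3 (5,0) count=1: revealed 0 new [(none)] -> total=22

Answer: 22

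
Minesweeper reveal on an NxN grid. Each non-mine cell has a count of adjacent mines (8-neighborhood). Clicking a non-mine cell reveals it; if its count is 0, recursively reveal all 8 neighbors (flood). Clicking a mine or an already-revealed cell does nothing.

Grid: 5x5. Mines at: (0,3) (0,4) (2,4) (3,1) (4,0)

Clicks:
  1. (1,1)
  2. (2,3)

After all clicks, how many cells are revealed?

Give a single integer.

Click 1 (1,1) count=0: revealed 9 new [(0,0) (0,1) (0,2) (1,0) (1,1) (1,2) (2,0) (2,1) (2,2)] -> total=9
Click 2 (2,3) count=1: revealed 1 new [(2,3)] -> total=10

Answer: 10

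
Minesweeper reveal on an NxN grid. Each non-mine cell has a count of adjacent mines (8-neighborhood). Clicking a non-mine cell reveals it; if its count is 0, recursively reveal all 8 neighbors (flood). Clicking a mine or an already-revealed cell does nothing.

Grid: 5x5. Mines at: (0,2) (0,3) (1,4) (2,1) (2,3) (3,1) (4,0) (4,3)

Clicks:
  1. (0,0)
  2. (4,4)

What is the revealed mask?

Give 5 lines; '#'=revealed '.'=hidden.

Click 1 (0,0) count=0: revealed 4 new [(0,0) (0,1) (1,0) (1,1)] -> total=4
Click 2 (4,4) count=1: revealed 1 new [(4,4)] -> total=5

Answer: ##...
##...
.....
.....
....#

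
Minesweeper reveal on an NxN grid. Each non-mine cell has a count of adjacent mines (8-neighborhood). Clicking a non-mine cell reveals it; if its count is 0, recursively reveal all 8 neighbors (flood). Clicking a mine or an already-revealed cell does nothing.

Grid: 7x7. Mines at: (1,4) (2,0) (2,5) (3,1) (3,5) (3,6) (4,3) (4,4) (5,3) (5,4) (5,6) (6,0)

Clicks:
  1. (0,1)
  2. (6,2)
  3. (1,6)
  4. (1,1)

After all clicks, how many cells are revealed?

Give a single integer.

Answer: 13

Derivation:
Click 1 (0,1) count=0: revealed 11 new [(0,0) (0,1) (0,2) (0,3) (1,0) (1,1) (1,2) (1,3) (2,1) (2,2) (2,3)] -> total=11
Click 2 (6,2) count=1: revealed 1 new [(6,2)] -> total=12
Click 3 (1,6) count=1: revealed 1 new [(1,6)] -> total=13
Click 4 (1,1) count=1: revealed 0 new [(none)] -> total=13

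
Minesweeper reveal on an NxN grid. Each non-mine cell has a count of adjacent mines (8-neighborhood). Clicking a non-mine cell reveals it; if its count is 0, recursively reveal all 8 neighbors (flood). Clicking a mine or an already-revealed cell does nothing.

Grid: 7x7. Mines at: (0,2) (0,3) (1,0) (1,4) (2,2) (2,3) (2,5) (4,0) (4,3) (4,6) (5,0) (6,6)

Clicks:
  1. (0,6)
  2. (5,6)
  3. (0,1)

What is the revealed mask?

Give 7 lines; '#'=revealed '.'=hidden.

Click 1 (0,6) count=0: revealed 4 new [(0,5) (0,6) (1,5) (1,6)] -> total=4
Click 2 (5,6) count=2: revealed 1 new [(5,6)] -> total=5
Click 3 (0,1) count=2: revealed 1 new [(0,1)] -> total=6

Answer: .#...##
.....##
.......
.......
.......
......#
.......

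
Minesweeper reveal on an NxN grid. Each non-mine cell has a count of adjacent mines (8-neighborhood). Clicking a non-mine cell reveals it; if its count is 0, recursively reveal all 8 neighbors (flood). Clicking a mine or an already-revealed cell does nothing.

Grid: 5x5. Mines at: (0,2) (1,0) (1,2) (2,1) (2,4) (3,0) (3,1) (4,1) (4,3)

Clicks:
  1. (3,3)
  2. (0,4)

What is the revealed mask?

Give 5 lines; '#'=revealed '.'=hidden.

Answer: ...##
...##
.....
...#.
.....

Derivation:
Click 1 (3,3) count=2: revealed 1 new [(3,3)] -> total=1
Click 2 (0,4) count=0: revealed 4 new [(0,3) (0,4) (1,3) (1,4)] -> total=5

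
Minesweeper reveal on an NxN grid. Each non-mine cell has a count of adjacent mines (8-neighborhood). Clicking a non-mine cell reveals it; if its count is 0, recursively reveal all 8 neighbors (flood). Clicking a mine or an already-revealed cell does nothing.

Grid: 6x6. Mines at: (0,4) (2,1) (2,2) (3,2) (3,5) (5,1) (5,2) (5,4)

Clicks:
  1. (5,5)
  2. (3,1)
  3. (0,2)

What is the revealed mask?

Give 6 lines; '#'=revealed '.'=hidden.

Click 1 (5,5) count=1: revealed 1 new [(5,5)] -> total=1
Click 2 (3,1) count=3: revealed 1 new [(3,1)] -> total=2
Click 3 (0,2) count=0: revealed 8 new [(0,0) (0,1) (0,2) (0,3) (1,0) (1,1) (1,2) (1,3)] -> total=10

Answer: ####..
####..
......
.#....
......
.....#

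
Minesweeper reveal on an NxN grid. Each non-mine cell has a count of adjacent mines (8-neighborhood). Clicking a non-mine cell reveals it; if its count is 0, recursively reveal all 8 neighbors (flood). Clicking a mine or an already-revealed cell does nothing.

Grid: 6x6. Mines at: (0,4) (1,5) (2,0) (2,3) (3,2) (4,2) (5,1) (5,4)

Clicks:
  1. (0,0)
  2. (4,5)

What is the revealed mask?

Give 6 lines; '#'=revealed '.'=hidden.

Click 1 (0,0) count=0: revealed 8 new [(0,0) (0,1) (0,2) (0,3) (1,0) (1,1) (1,2) (1,3)] -> total=8
Click 2 (4,5) count=1: revealed 1 new [(4,5)] -> total=9

Answer: ####..
####..
......
......
.....#
......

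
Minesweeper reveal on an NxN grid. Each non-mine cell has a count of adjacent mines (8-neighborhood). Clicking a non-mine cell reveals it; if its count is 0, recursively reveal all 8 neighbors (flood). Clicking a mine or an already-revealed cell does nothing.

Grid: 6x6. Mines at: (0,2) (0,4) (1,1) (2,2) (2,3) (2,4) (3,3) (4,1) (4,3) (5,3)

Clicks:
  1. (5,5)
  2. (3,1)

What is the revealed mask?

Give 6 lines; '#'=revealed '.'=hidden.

Click 1 (5,5) count=0: revealed 6 new [(3,4) (3,5) (4,4) (4,5) (5,4) (5,5)] -> total=6
Click 2 (3,1) count=2: revealed 1 new [(3,1)] -> total=7

Answer: ......
......
......
.#..##
....##
....##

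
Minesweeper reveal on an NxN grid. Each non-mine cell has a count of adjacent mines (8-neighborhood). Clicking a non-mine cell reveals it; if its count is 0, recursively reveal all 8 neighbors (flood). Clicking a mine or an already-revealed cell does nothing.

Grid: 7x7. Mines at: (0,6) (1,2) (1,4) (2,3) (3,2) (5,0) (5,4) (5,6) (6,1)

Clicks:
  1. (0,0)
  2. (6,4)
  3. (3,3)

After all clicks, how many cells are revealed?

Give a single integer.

Answer: 12

Derivation:
Click 1 (0,0) count=0: revealed 10 new [(0,0) (0,1) (1,0) (1,1) (2,0) (2,1) (3,0) (3,1) (4,0) (4,1)] -> total=10
Click 2 (6,4) count=1: revealed 1 new [(6,4)] -> total=11
Click 3 (3,3) count=2: revealed 1 new [(3,3)] -> total=12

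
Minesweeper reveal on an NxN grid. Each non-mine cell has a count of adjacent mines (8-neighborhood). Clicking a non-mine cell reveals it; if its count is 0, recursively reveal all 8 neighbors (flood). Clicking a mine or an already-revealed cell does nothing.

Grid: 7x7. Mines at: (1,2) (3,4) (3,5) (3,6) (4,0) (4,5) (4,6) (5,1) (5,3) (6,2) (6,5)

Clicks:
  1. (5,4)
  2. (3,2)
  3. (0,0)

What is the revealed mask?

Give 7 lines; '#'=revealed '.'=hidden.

Answer: ##.....
##.....
####...
####...
.###...
....#..
.......

Derivation:
Click 1 (5,4) count=3: revealed 1 new [(5,4)] -> total=1
Click 2 (3,2) count=0: revealed 9 new [(2,1) (2,2) (2,3) (3,1) (3,2) (3,3) (4,1) (4,2) (4,3)] -> total=10
Click 3 (0,0) count=0: revealed 6 new [(0,0) (0,1) (1,0) (1,1) (2,0) (3,0)] -> total=16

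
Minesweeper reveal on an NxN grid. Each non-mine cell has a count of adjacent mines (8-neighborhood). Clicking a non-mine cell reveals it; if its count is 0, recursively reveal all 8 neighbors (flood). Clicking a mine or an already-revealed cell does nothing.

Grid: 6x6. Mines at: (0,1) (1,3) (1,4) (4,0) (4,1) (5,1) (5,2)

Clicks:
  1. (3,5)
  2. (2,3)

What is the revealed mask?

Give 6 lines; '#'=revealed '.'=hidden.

Click 1 (3,5) count=0: revealed 15 new [(2,2) (2,3) (2,4) (2,5) (3,2) (3,3) (3,4) (3,5) (4,2) (4,3) (4,4) (4,5) (5,3) (5,4) (5,5)] -> total=15
Click 2 (2,3) count=2: revealed 0 new [(none)] -> total=15

Answer: ......
......
..####
..####
..####
...###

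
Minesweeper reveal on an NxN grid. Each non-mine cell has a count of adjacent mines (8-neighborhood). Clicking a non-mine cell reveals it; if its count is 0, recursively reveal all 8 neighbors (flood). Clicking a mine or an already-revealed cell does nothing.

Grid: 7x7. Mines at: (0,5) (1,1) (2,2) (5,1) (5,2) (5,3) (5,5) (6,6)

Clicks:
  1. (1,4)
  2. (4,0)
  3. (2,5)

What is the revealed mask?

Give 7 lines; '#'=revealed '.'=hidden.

Click 1 (1,4) count=1: revealed 1 new [(1,4)] -> total=1
Click 2 (4,0) count=1: revealed 1 new [(4,0)] -> total=2
Click 3 (2,5) count=0: revealed 15 new [(1,3) (1,5) (1,6) (2,3) (2,4) (2,5) (2,6) (3,3) (3,4) (3,5) (3,6) (4,3) (4,4) (4,5) (4,6)] -> total=17

Answer: .......
...####
...####
...####
#..####
.......
.......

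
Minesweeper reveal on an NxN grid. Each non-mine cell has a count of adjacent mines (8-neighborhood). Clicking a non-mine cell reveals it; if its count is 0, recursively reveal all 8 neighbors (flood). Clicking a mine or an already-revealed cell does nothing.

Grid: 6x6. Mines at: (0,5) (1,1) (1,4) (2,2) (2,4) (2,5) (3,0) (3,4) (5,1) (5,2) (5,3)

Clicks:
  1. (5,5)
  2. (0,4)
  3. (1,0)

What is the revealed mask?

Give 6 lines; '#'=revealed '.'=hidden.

Answer: ....#.
#.....
......
......
....##
....##

Derivation:
Click 1 (5,5) count=0: revealed 4 new [(4,4) (4,5) (5,4) (5,5)] -> total=4
Click 2 (0,4) count=2: revealed 1 new [(0,4)] -> total=5
Click 3 (1,0) count=1: revealed 1 new [(1,0)] -> total=6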